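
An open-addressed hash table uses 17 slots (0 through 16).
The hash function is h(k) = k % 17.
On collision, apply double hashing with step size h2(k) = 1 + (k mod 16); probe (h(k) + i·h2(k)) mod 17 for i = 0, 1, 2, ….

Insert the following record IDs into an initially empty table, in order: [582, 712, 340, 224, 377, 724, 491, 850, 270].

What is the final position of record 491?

5

582: h=4 → slot 4
712: h=15 → slot 15
340: h=0 → slot 0
224: h=3 → slot 3
377: h=3, h2=10, probe 3,13 → slot 13
724: h=10 → slot 10
491: h=15, h2=12, probe 15,10,5 → slot 5
850: h=0, h2=3, probe 0,3,6 → slot 6
270: h=15, h2=15, probe 15,13,11 → slot 11
Table: [340, —, —, 224, 582, 491, 850, —, —, —, 724, 270, —, 377, —, 712, —]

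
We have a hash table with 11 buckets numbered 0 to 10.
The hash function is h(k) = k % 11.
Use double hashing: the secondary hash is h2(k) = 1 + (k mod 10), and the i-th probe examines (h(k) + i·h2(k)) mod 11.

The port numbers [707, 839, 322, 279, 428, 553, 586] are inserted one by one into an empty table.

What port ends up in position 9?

707: h=3 -> slot 3
839: h=3, h2=10, probe 3,2 -> slot 2
322: h=3, h2=3, probe 3,6 -> slot 6
279: h=4 -> slot 4
428: h=10 -> slot 10
553: h=3, h2=4, probe 3,7 -> slot 7
586: h=3, h2=7, probe 3,10,6,2,9 -> slot 9
Table: [_, _, 839, 707, 279, _, 322, 553, _, 586, 428]

586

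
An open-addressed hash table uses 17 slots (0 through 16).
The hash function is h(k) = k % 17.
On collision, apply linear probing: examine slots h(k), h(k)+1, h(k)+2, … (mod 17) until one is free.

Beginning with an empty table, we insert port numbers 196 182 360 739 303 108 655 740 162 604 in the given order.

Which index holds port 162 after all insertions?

196: h=9 => slot 9
182: h=12 => slot 12
360: h=3 => slot 3
739: h=8 => slot 8
303: h=14 => slot 14
108: h=6 => slot 6
655: h=9, probe 9,10 => slot 10
740: h=9, probe 9,10,11 => slot 11
162: h=9, probe 9,10,11,12,13 => slot 13
604: h=9, probe 9,10,11,12,13,14,15 => slot 15
Table: [—, —, —, 360, —, —, 108, —, 739, 196, 655, 740, 182, 162, 303, 604, —]

13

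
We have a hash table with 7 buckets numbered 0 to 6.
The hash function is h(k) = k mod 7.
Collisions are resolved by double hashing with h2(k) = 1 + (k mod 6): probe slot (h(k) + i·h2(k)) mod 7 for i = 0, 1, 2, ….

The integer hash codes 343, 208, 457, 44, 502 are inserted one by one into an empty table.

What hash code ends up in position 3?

343 hashes to 0; slot 0 is free => place at 0.
208 hashes to 5; slot 5 is free => place at 5.
457 hashes to 2; slot 2 is free => place at 2.
44 hashes to 2, h2=3; 2,5 taken => place at 1.
502 hashes to 5, h2=5; 5 taken => place at 3.
Table: [343, 44, 457, 502, _, 208, _]

502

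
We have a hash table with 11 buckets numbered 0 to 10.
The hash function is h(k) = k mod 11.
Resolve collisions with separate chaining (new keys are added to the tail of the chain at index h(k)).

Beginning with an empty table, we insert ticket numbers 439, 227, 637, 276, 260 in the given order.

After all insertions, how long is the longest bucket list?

2

439 -> bucket 10
227 -> bucket 7
637 -> bucket 10 (collision)
276 -> bucket 1
260 -> bucket 7 (collision)
Final buckets:
0: -
1: 276
2: -
3: -
4: -
5: -
6: -
7: 227 -> 260
8: -
9: -
10: 439 -> 637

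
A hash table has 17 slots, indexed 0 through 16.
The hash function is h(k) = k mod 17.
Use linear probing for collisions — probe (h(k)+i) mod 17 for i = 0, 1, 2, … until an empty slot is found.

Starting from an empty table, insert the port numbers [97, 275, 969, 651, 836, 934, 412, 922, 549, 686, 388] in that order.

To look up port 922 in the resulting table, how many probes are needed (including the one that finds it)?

4

Insert 97: h=12, slot 12 empty => index 12.
Insert 275: h=3, slot 3 empty => index 3.
Insert 969: h=0, slot 0 empty => index 0.
Insert 651: h=5, slot 5 empty => index 5.
Insert 836: h=3, slot 3 occupied => index 4.
Insert 934: h=16, slot 16 empty => index 16.
Insert 412: h=4, slots 4,5 occupied => index 6.
Insert 922: h=4, slots 4,5,6 occupied => index 7.
Insert 549: h=5, slots 5,6,7 occupied => index 8.
Insert 686: h=6, slots 6,7,8 occupied => index 9.
Insert 388: h=14, slot 14 empty => index 14.
Table: [969, ∅, ∅, 275, 836, 651, 412, 922, 549, 686, ∅, ∅, 97, ∅, 388, ∅, 934]
Lookup 922: h=4, probe 4,5,6,7 → found at 7.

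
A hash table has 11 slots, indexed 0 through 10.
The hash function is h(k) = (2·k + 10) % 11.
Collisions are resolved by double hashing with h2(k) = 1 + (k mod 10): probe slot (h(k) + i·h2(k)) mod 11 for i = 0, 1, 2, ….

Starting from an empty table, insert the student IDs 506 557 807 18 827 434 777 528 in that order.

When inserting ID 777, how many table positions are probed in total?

Insert 506: h=10, slot 10 empty → index 10.
Insert 557: h=2, slot 2 empty → index 2.
Insert 807: h=7, slot 7 empty → index 7.
Insert 18: h=2, h2=9, slot 2 occupied → index 0.
Insert 827: h=3, slot 3 empty → index 3.
Insert 434: h=9, slot 9 empty → index 9.
Insert 777: h=2, h2=8, slots 2,10,7 occupied → index 4.
Insert 528: h=10, h2=9, slot 10 occupied → index 8.
Table: [18, ., 557, 827, 777, ., ., 807, 528, 434, 506]

4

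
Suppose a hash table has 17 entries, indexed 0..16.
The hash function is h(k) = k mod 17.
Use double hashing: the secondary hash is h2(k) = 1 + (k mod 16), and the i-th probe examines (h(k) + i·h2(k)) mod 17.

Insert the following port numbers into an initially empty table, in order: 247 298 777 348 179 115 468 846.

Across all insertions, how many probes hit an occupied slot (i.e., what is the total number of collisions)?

5

247: h=9 => slot 9
298: h=9, h2=11, probe 9,3 => slot 3
777: h=12 => slot 12
348: h=8 => slot 8
179: h=9, h2=4, probe 9,13 => slot 13
115: h=13, h2=4, probe 13,0 => slot 0
468: h=9, h2=5, probe 9,14 => slot 14
846: h=13, h2=15, probe 13,11 => slot 11
Table: [115, —, —, 298, —, —, —, —, 348, 247, —, 846, 777, 179, 468, —, —]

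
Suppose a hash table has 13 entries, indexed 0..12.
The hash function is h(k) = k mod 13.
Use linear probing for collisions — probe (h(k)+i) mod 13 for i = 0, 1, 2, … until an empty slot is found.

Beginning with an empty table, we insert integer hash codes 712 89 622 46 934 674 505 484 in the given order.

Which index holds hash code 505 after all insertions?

2

712 hashes to 10; slot 10 is free => place at 10.
89 hashes to 11; slot 11 is free => place at 11.
622 hashes to 11; 11 taken => place at 12.
46 hashes to 7; slot 7 is free => place at 7.
934 hashes to 11; 11,12 taken => place at 0.
674 hashes to 11; 11,12,0 taken => place at 1.
505 hashes to 11; 11,12,0,1 taken => place at 2.
484 hashes to 3; slot 3 is free => place at 3.
Table: [934, 674, 505, 484, _, _, _, 46, _, _, 712, 89, 622]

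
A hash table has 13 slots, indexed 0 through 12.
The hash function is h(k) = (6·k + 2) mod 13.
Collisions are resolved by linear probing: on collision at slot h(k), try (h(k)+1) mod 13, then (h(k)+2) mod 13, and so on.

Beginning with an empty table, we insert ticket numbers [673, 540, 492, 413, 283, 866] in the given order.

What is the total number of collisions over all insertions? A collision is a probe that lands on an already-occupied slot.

673 hashes to 10; slot 10 is free → place at 10.
540 hashes to 5; slot 5 is free → place at 5.
492 hashes to 3; slot 3 is free → place at 3.
413 hashes to 10; 10 taken → place at 11.
283 hashes to 10; 10,11 taken → place at 12.
866 hashes to 11; 11,12 taken → place at 0.
Table: [866, ∅, ∅, 492, ∅, 540, ∅, ∅, ∅, ∅, 673, 413, 283]

5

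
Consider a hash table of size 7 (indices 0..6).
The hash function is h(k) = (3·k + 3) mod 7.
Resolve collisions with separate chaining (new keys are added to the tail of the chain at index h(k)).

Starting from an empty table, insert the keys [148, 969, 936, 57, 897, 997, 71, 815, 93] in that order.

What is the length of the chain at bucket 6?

Insert 148: h=6, bucket 6 empty -> new chain.
Insert 969: h=5, bucket 5 empty -> new chain.
Insert 936: h=4, bucket 4 empty -> new chain.
Insert 57: h=6, bucket 6 nonempty -> append to chain.
Insert 897: h=6, bucket 6 nonempty -> append to chain.
Insert 997: h=5, bucket 5 nonempty -> append to chain.
Insert 71: h=6, bucket 6 nonempty -> append to chain.
Insert 815: h=5, bucket 5 nonempty -> append to chain.
Insert 93: h=2, bucket 2 empty -> new chain.
Final buckets:
0: _
1: _
2: 93
3: _
4: 936
5: 969 -> 997 -> 815
6: 148 -> 57 -> 897 -> 71

4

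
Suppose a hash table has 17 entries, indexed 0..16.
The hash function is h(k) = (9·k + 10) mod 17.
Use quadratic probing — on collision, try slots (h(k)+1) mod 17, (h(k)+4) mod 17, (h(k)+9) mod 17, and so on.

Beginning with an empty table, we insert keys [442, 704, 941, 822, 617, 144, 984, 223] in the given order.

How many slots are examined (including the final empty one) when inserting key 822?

2

Insert 442: h=10, slot 10 empty => index 10.
Insert 704: h=5, slot 5 empty => index 5.
Insert 941: h=13, slot 13 empty => index 13.
Insert 822: h=13, slot 13 occupied => index 14.
Insert 617: h=4, slot 4 empty => index 4.
Insert 144: h=14, slot 14 occupied => index 15.
Insert 984: h=9, slot 9 empty => index 9.
Insert 223: h=11, slot 11 empty => index 11.
Table: [—, —, —, —, 617, 704, —, —, —, 984, 442, 223, —, 941, 822, 144, —]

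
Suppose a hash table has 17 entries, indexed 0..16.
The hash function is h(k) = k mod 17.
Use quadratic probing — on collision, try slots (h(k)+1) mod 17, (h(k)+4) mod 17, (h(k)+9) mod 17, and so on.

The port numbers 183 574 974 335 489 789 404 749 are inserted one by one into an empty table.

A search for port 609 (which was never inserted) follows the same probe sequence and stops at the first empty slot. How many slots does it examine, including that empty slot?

183: h=13 => slot 13
574: h=13, probe 13,14 => slot 14
974: h=5 => slot 5
335: h=12 => slot 12
489: h=13, probe 13,14,0 => slot 0
789: h=7 => slot 7
404: h=13, probe 13,14,0,5,12,4 => slot 4
749: h=1 => slot 1
Table: [489, 749, —, —, 404, 974, —, 789, —, —, —, —, 335, 183, 574, —, —]
Lookup 609: h=14, probe 14,15 → slot 15 empty, not found.

2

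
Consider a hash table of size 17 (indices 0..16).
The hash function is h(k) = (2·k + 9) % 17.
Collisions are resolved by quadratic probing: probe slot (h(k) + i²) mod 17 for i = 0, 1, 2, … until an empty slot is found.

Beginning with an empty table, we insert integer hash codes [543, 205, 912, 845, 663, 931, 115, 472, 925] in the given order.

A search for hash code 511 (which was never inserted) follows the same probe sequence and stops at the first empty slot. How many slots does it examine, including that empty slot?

2

543 hashes to 7; slot 7 is free -> place at 7.
205 hashes to 11; slot 11 is free -> place at 11.
912 hashes to 14; slot 14 is free -> place at 14.
845 hashes to 16; slot 16 is free -> place at 16.
663 hashes to 9; slot 9 is free -> place at 9.
931 hashes to 1; slot 1 is free -> place at 1.
115 hashes to 1; 1 taken -> place at 2.
472 hashes to 1; 1,2 taken -> place at 5.
925 hashes to 6; slot 6 is free -> place at 6.
Table: [., 931, 115, ., ., 472, 925, 543, ., 663, ., 205, ., ., 912, ., 845]
Lookup 511: h=11, probe 11,12 → slot 12 empty, not found.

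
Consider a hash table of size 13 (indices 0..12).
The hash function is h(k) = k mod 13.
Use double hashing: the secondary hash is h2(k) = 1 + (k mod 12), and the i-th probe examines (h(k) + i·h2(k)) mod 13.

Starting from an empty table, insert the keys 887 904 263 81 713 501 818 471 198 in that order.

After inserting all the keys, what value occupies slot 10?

887 hashes to 3; slot 3 is free => place at 3.
904 hashes to 7; slot 7 is free => place at 7.
263 hashes to 3, h2=12; 3 taken => place at 2.
81 hashes to 3, h2=10; 3 taken => place at 0.
713 hashes to 11; slot 11 is free => place at 11.
501 hashes to 7, h2=10; 7 taken => place at 4.
818 hashes to 12; slot 12 is free => place at 12.
471 hashes to 3, h2=4; 3,7,11,2 taken => place at 6.
198 hashes to 3, h2=7; 3 taken => place at 10.
Table: [81, -, 263, 887, 501, -, 471, 904, -, -, 198, 713, 818]

198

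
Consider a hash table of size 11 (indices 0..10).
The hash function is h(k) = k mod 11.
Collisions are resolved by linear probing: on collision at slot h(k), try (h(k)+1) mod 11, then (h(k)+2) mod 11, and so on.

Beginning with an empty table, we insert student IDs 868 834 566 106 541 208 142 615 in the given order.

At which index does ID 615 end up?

3

868 hashes to 10; slot 10 is free → place at 10.
834 hashes to 9; slot 9 is free → place at 9.
566 hashes to 5; slot 5 is free → place at 5.
106 hashes to 7; slot 7 is free → place at 7.
541 hashes to 2; slot 2 is free → place at 2.
208 hashes to 10; 10 taken → place at 0.
142 hashes to 10; 10,0 taken → place at 1.
615 hashes to 10; 10,0,1,2 taken → place at 3.
Table: [208, 142, 541, 615, ., 566, ., 106, ., 834, 868]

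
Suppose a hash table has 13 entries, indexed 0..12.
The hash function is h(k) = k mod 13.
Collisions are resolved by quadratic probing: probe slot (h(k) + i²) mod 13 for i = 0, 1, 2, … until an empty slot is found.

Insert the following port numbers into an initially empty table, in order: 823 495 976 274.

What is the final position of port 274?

5

Insert 823: h=4, slot 4 empty => index 4.
Insert 495: h=1, slot 1 empty => index 1.
Insert 976: h=1, slot 1 occupied => index 2.
Insert 274: h=1, slots 1,2 occupied => index 5.
Table: [∅, 495, 976, ∅, 823, 274, ∅, ∅, ∅, ∅, ∅, ∅, ∅]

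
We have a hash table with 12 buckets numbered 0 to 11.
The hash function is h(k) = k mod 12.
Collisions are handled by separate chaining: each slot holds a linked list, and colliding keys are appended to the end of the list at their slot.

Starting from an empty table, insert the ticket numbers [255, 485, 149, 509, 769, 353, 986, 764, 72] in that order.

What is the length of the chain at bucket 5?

4

255 → bucket 3
485 → bucket 5
149 → bucket 5 (collision)
509 → bucket 5 (collision)
769 → bucket 1
353 → bucket 5 (collision)
986 → bucket 2
764 → bucket 8
72 → bucket 0
Final buckets:
0: 72
1: 769
2: 986
3: 255
4: —
5: 485 -> 149 -> 509 -> 353
6: —
7: —
8: 764
9: —
10: —
11: —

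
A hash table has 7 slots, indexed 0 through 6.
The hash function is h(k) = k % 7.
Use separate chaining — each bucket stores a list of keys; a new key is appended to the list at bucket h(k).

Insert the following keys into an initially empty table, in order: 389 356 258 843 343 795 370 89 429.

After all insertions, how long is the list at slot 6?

3

Insert 389: h=4, bucket 4 empty -> new chain.
Insert 356: h=6, bucket 6 empty -> new chain.
Insert 258: h=6, bucket 6 nonempty -> append to chain.
Insert 843: h=3, bucket 3 empty -> new chain.
Insert 343: h=0, bucket 0 empty -> new chain.
Insert 795: h=4, bucket 4 nonempty -> append to chain.
Insert 370: h=6, bucket 6 nonempty -> append to chain.
Insert 89: h=5, bucket 5 empty -> new chain.
Insert 429: h=2, bucket 2 empty -> new chain.
Final buckets:
0: 343
1: —
2: 429
3: 843
4: 389 -> 795
5: 89
6: 356 -> 258 -> 370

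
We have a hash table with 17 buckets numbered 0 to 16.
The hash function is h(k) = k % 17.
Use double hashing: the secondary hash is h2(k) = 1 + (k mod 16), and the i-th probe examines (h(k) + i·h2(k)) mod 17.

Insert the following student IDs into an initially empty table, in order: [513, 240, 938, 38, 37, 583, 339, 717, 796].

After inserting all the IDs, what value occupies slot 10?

796

513: h=3 => slot 3
240: h=2 => slot 2
938: h=3, h2=11, probe 3,14 => slot 14
38: h=4 => slot 4
37: h=3, h2=6, probe 3,9 => slot 9
583: h=5 => slot 5
339: h=16 => slot 16
717: h=3, h2=14, probe 3,0 => slot 0
796: h=14, h2=13, probe 14,10 => slot 10
Table: [717, —, 240, 513, 38, 583, —, —, —, 37, 796, —, —, —, 938, —, 339]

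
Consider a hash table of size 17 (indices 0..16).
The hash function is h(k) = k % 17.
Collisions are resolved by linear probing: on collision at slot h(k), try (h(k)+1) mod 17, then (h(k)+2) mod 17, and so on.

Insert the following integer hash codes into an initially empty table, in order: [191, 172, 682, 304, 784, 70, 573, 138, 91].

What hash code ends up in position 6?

Insert 191: h=4, slot 4 empty -> index 4.
Insert 172: h=2, slot 2 empty -> index 2.
Insert 682: h=2, slot 2 occupied -> index 3.
Insert 304: h=15, slot 15 empty -> index 15.
Insert 784: h=2, slots 2,3,4 occupied -> index 5.
Insert 70: h=2, slots 2,3,4,5 occupied -> index 6.
Insert 573: h=12, slot 12 empty -> index 12.
Insert 138: h=2, slots 2,3,4,5,6 occupied -> index 7.
Insert 91: h=6, slots 6,7 occupied -> index 8.
Table: [∅, ∅, 172, 682, 191, 784, 70, 138, 91, ∅, ∅, ∅, 573, ∅, ∅, 304, ∅]

70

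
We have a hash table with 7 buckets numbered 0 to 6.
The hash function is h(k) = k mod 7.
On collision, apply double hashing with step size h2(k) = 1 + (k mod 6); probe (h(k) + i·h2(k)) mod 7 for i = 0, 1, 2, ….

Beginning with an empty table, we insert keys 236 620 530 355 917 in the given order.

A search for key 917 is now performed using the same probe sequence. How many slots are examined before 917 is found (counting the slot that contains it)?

236 hashes to 5; slot 5 is free -> place at 5.
620 hashes to 4; slot 4 is free -> place at 4.
530 hashes to 5, h2=3; 5 taken -> place at 1.
355 hashes to 5, h2=2; 5 taken -> place at 0.
917 hashes to 0, h2=6; 0 taken -> place at 6.
Table: [355, 530, -, -, 620, 236, 917]
Lookup 917: h=0, h2=6, probe 0,6 → found at 6.

2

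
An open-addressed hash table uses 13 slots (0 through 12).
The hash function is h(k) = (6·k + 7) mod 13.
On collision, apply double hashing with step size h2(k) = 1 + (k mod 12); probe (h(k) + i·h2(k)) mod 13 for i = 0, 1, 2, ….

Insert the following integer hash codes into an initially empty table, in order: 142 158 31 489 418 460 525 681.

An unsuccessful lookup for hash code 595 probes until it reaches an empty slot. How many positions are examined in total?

142: h=1 => slot 1
158: h=6 => slot 6
31: h=11 => slot 11
489: h=3 => slot 3
418: h=6, h2=11, probe 6,4 => slot 4
460: h=11, h2=5, probe 11,3,8 => slot 8
525: h=11, h2=10, probe 11,8,5 => slot 5
681: h=11, h2=10, probe 11,8,5,2 => slot 2
Table: [., 142, 681, 489, 418, 525, 158, ., 460, ., ., 31, .]
Lookup 595: h=2, h2=8, probe 2,10 → slot 10 empty, not found.

2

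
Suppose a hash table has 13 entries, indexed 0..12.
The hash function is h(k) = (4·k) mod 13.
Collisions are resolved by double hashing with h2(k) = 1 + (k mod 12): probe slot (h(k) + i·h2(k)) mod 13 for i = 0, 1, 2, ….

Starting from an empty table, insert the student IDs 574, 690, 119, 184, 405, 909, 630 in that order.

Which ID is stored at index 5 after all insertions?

Insert 574: h=8, slot 8 empty -> index 8.
Insert 690: h=4, slot 4 empty -> index 4.
Insert 119: h=8, h2=12, slot 8 occupied -> index 7.
Insert 184: h=8, h2=5, slot 8 occupied -> index 0.
Insert 405: h=8, h2=10, slot 8 occupied -> index 5.
Insert 909: h=9, slot 9 empty -> index 9.
Insert 630: h=11, slot 11 empty -> index 11.
Table: [184, -, -, -, 690, 405, -, 119, 574, 909, -, 630, -]

405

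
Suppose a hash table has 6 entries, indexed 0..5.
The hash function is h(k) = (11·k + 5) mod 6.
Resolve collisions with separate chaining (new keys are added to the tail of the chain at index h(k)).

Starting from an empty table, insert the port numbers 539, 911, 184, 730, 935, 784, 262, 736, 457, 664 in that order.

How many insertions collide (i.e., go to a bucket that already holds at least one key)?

539 -> bucket 0
911 -> bucket 0 (collision)
184 -> bucket 1
730 -> bucket 1 (collision)
935 -> bucket 0 (collision)
784 -> bucket 1 (collision)
262 -> bucket 1 (collision)
736 -> bucket 1 (collision)
457 -> bucket 4
664 -> bucket 1 (collision)
Final buckets:
0: 539 -> 911 -> 935
1: 184 -> 730 -> 784 -> 262 -> 736 -> 664
2: -
3: -
4: 457
5: -

7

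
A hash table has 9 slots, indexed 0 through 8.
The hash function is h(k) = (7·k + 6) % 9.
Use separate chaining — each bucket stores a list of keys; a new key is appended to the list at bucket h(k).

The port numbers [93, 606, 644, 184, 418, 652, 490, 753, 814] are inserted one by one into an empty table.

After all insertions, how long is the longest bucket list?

93 → bucket 0
606 → bucket 0 (collision)
644 → bucket 5
184 → bucket 7
418 → bucket 7 (collision)
652 → bucket 7 (collision)
490 → bucket 7 (collision)
753 → bucket 3
814 → bucket 7 (collision)
Final buckets:
0: 93 -> 606
1: .
2: .
3: 753
4: .
5: 644
6: .
7: 184 -> 418 -> 652 -> 490 -> 814
8: .

5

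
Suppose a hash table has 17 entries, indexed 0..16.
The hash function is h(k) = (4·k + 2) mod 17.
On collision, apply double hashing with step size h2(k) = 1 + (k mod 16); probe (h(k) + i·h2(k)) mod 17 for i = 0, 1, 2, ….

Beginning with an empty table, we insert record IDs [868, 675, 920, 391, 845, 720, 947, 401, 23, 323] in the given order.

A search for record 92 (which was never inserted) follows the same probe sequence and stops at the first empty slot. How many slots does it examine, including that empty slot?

3

868: h=6 => slot 6
675: h=16 => slot 16
920: h=10 => slot 10
391: h=2 => slot 2
845: h=16, h2=14, probe 16,13 => slot 13
720: h=9 => slot 9
947: h=16, h2=4, probe 16,3 => slot 3
401: h=8 => slot 8
23: h=9, h2=8, probe 9,0 => slot 0
323: h=2, h2=4, probe 2,6,10,14 => slot 14
Table: [23, —, 391, 947, —, —, 868, —, 401, 720, 920, —, —, 845, 323, —, 675]
Lookup 92: h=13, h2=13, probe 13,9,5 → slot 5 empty, not found.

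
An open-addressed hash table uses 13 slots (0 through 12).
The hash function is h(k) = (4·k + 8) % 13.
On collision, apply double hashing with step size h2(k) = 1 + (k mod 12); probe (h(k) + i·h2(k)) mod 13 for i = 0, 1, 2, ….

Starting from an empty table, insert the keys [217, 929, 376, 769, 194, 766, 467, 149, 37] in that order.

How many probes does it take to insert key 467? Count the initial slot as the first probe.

217: h=5 → slot 5
929: h=6 → slot 6
376: h=4 → slot 4
769: h=3 → slot 3
194: h=4, h2=3, probe 4,7 → slot 7
766: h=4, h2=11, probe 4,2 → slot 2
467: h=4, h2=12, probe 4,3,2,1 → slot 1
149: h=6, h2=6, probe 6,12 → slot 12
37: h=0 → slot 0
Table: [37, 467, 766, 769, 376, 217, 929, 194, —, —, —, —, 149]

4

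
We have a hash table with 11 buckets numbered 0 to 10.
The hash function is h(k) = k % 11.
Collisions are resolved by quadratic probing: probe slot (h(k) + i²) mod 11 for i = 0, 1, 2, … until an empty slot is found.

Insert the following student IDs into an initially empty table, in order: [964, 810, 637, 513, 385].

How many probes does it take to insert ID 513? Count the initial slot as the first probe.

964 hashes to 7; slot 7 is free -> place at 7.
810 hashes to 7; 7 taken -> place at 8.
637 hashes to 10; slot 10 is free -> place at 10.
513 hashes to 7; 7,8 taken -> place at 0.
385 hashes to 0; 0 taken -> place at 1.
Table: [513, 385, -, -, -, -, -, 964, 810, -, 637]

3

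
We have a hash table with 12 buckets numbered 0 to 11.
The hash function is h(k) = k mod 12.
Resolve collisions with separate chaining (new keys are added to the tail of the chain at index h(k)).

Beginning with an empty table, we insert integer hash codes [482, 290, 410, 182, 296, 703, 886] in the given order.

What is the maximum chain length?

4

482 -> bucket 2
290 -> bucket 2 (collision)
410 -> bucket 2 (collision)
182 -> bucket 2 (collision)
296 -> bucket 8
703 -> bucket 7
886 -> bucket 10
Final buckets:
0: -
1: -
2: 482 -> 290 -> 410 -> 182
3: -
4: -
5: -
6: -
7: 703
8: 296
9: -
10: 886
11: -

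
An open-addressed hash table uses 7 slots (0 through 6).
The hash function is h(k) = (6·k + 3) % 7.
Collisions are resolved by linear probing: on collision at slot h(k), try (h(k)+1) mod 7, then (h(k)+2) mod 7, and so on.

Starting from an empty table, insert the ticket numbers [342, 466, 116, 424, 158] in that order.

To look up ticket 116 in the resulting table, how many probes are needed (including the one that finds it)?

342: h=4 → slot 4
466: h=6 → slot 6
116: h=6, probe 6,0 → slot 0
424: h=6, probe 6,0,1 → slot 1
158: h=6, probe 6,0,1,2 → slot 2
Table: [116, 424, 158, _, 342, _, 466]
Lookup 116: h=6, probe 6,0 → found at 0.

2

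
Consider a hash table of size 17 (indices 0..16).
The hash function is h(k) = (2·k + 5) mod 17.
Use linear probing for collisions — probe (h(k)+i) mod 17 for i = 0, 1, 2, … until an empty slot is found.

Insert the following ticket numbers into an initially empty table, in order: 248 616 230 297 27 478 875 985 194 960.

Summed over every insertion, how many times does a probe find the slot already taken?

6

248 hashes to 8; slot 8 is free → place at 8.
616 hashes to 13; slot 13 is free → place at 13.
230 hashes to 6; slot 6 is free → place at 6.
297 hashes to 4; slot 4 is free → place at 4.
27 hashes to 8; 8 taken → place at 9.
478 hashes to 9; 9 taken → place at 10.
875 hashes to 4; 4 taken → place at 5.
985 hashes to 3; slot 3 is free → place at 3.
194 hashes to 2; slot 2 is free → place at 2.
960 hashes to 4; 4,5,6 taken → place at 7.
Table: [_, _, 194, 985, 297, 875, 230, 960, 248, 27, 478, _, _, 616, _, _, _]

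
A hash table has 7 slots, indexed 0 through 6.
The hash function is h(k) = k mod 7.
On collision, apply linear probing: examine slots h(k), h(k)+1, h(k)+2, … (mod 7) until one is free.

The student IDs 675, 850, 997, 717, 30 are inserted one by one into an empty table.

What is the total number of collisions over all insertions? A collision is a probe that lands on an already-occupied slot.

Insert 675: h=3, slot 3 empty => index 3.
Insert 850: h=3, slot 3 occupied => index 4.
Insert 997: h=3, slots 3,4 occupied => index 5.
Insert 717: h=3, slots 3,4,5 occupied => index 6.
Insert 30: h=2, slot 2 empty => index 2.
Table: [_, _, 30, 675, 850, 997, 717]

6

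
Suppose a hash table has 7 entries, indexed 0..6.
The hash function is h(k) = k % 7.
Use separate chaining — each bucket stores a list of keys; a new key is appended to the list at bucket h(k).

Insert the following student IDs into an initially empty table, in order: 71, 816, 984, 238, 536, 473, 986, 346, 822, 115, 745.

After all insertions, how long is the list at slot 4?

4

Insert 71: h=1, bucket 1 empty -> new chain.
Insert 816: h=4, bucket 4 empty -> new chain.
Insert 984: h=4, bucket 4 nonempty -> append to chain.
Insert 238: h=0, bucket 0 empty -> new chain.
Insert 536: h=4, bucket 4 nonempty -> append to chain.
Insert 473: h=4, bucket 4 nonempty -> append to chain.
Insert 986: h=6, bucket 6 empty -> new chain.
Insert 346: h=3, bucket 3 empty -> new chain.
Insert 822: h=3, bucket 3 nonempty -> append to chain.
Insert 115: h=3, bucket 3 nonempty -> append to chain.
Insert 745: h=3, bucket 3 nonempty -> append to chain.
Final buckets:
0: 238
1: 71
2: _
3: 346 -> 822 -> 115 -> 745
4: 816 -> 984 -> 536 -> 473
5: _
6: 986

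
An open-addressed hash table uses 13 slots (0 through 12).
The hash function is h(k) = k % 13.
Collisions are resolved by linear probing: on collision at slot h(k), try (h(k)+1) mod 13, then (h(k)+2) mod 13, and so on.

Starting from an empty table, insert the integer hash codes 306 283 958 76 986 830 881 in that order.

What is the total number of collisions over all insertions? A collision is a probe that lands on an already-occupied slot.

Insert 306: h=7, slot 7 empty -> index 7.
Insert 283: h=10, slot 10 empty -> index 10.
Insert 958: h=9, slot 9 empty -> index 9.
Insert 76: h=11, slot 11 empty -> index 11.
Insert 986: h=11, slot 11 occupied -> index 12.
Insert 830: h=11, slots 11,12 occupied -> index 0.
Insert 881: h=10, slots 10,11,12,0 occupied -> index 1.
Table: [830, 881, ∅, ∅, ∅, ∅, ∅, 306, ∅, 958, 283, 76, 986]

7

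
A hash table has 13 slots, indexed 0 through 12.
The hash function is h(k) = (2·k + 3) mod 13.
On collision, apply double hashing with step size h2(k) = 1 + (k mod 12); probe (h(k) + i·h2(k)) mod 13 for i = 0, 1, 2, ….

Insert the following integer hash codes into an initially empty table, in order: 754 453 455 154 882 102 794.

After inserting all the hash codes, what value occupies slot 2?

754 hashes to 3; slot 3 is free → place at 3.
453 hashes to 12; slot 12 is free → place at 12.
455 hashes to 3, h2=12; 3 taken → place at 2.
154 hashes to 12, h2=11; 12 taken → place at 10.
882 hashes to 12, h2=7; 12 taken → place at 6.
102 hashes to 12, h2=7; 12,6 taken → place at 0.
794 hashes to 5; slot 5 is free → place at 5.
Table: [102, ., 455, 754, ., 794, 882, ., ., ., 154, ., 453]

455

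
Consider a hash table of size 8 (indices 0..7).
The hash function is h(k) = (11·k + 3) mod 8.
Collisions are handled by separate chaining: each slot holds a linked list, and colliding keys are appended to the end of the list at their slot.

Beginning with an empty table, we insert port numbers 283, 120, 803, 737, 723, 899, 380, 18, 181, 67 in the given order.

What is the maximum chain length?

5

283 → bucket 4
120 → bucket 3
803 → bucket 4 (collision)
737 → bucket 6
723 → bucket 4 (collision)
899 → bucket 4 (collision)
380 → bucket 7
18 → bucket 1
181 → bucket 2
67 → bucket 4 (collision)
Final buckets:
0: _
1: 18
2: 181
3: 120
4: 283 -> 803 -> 723 -> 899 -> 67
5: _
6: 737
7: 380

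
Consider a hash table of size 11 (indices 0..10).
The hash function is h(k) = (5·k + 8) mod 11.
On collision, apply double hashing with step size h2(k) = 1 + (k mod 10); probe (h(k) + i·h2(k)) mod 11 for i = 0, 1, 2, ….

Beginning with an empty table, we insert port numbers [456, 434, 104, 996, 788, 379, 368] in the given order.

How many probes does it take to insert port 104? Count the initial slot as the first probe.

456: h=0 -> slot 0
434: h=0, h2=5, probe 0,5 -> slot 5
104: h=0, h2=5, probe 0,5,10 -> slot 10
996: h=5, h2=7, probe 5,1 -> slot 1
788: h=10, h2=9, probe 10,8 -> slot 8
379: h=0, h2=10, probe 0,10,9 -> slot 9
368: h=0, h2=9, probe 0,9,7 -> slot 7
Table: [456, 996, -, -, -, 434, -, 368, 788, 379, 104]

3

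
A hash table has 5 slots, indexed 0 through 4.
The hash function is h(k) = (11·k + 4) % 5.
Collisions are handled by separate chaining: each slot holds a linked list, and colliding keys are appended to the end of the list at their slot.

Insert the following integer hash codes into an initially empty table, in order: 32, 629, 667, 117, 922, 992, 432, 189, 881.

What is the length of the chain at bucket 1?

6

Insert 32: h=1, bucket 1 empty -> new chain.
Insert 629: h=3, bucket 3 empty -> new chain.
Insert 667: h=1, bucket 1 nonempty -> append to chain.
Insert 117: h=1, bucket 1 nonempty -> append to chain.
Insert 922: h=1, bucket 1 nonempty -> append to chain.
Insert 992: h=1, bucket 1 nonempty -> append to chain.
Insert 432: h=1, bucket 1 nonempty -> append to chain.
Insert 189: h=3, bucket 3 nonempty -> append to chain.
Insert 881: h=0, bucket 0 empty -> new chain.
Final buckets:
0: 881
1: 32 -> 667 -> 117 -> 922 -> 992 -> 432
2: ∅
3: 629 -> 189
4: ∅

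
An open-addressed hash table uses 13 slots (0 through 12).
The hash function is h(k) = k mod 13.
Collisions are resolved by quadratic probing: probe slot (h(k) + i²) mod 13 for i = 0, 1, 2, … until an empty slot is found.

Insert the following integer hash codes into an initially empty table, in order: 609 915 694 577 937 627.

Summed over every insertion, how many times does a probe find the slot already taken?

3

Insert 609: h=11, slot 11 empty => index 11.
Insert 915: h=5, slot 5 empty => index 5.
Insert 694: h=5, slot 5 occupied => index 6.
Insert 577: h=5, slots 5,6 occupied => index 9.
Insert 937: h=1, slot 1 empty => index 1.
Insert 627: h=3, slot 3 empty => index 3.
Table: [., 937, ., 627, ., 915, 694, ., ., 577, ., 609, .]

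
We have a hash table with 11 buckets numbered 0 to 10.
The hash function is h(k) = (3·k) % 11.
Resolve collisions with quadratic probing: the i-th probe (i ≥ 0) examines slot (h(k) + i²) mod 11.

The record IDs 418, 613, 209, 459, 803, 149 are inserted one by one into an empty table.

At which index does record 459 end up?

3

Insert 418: h=0, slot 0 empty → index 0.
Insert 613: h=2, slot 2 empty → index 2.
Insert 209: h=0, slot 0 occupied → index 1.
Insert 459: h=2, slot 2 occupied → index 3.
Insert 803: h=0, slots 0,1 occupied → index 4.
Insert 149: h=7, slot 7 empty → index 7.
Table: [418, 209, 613, 459, 803, -, -, 149, -, -, -]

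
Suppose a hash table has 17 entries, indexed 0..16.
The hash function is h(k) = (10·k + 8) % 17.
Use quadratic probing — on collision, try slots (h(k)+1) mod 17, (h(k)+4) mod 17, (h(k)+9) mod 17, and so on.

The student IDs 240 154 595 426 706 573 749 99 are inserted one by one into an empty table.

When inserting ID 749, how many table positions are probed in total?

240 hashes to 11; slot 11 is free → place at 11.
154 hashes to 1; slot 1 is free → place at 1.
595 hashes to 8; slot 8 is free → place at 8.
426 hashes to 1; 1 taken → place at 2.
706 hashes to 13; slot 13 is free → place at 13.
573 hashes to 9; slot 9 is free → place at 9.
749 hashes to 1; 1,2 taken → place at 5.
99 hashes to 12; slot 12 is free → place at 12.
Table: [_, 154, 426, _, _, 749, _, _, 595, 573, _, 240, 99, 706, _, _, _]

3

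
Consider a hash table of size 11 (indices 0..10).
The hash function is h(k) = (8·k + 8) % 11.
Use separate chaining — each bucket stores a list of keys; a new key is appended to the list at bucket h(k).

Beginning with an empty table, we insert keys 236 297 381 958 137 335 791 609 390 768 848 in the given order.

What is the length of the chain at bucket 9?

236 → bucket 4
297 → bucket 8
381 → bucket 9
958 → bucket 5
137 → bucket 4 (collision)
335 → bucket 4 (collision)
791 → bucket 0
609 → bucket 7
390 → bucket 4 (collision)
768 → bucket 3
848 → bucket 5 (collision)
Final buckets:
0: 791
1: ∅
2: ∅
3: 768
4: 236 -> 137 -> 335 -> 390
5: 958 -> 848
6: ∅
7: 609
8: 297
9: 381
10: ∅

1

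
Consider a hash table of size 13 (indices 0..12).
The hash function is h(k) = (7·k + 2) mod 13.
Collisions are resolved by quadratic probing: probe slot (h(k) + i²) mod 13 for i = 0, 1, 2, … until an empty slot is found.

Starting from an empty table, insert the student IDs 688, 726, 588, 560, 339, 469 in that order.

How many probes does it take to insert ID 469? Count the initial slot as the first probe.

4

688 hashes to 8; slot 8 is free -> place at 8.
726 hashes to 1; slot 1 is free -> place at 1.
588 hashes to 10; slot 10 is free -> place at 10.
560 hashes to 9; slot 9 is free -> place at 9.
339 hashes to 9; 9,10 taken -> place at 0.
469 hashes to 9; 9,10,0 taken -> place at 5.
Table: [339, 726, ., ., ., 469, ., ., 688, 560, 588, ., .]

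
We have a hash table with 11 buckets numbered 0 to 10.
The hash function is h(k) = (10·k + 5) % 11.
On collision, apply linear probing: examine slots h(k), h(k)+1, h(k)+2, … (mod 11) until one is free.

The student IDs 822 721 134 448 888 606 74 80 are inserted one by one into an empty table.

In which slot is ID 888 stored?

0

Insert 822: h=8, slot 8 empty => index 8.
Insert 721: h=10, slot 10 empty => index 10.
Insert 134: h=3, slot 3 empty => index 3.
Insert 448: h=8, slot 8 occupied => index 9.
Insert 888: h=8, slots 8,9,10 occupied => index 0.
Insert 606: h=4, slot 4 empty => index 4.
Insert 74: h=8, slots 8,9,10,0 occupied => index 1.
Insert 80: h=2, slot 2 empty => index 2.
Table: [888, 74, 80, 134, 606, ∅, ∅, ∅, 822, 448, 721]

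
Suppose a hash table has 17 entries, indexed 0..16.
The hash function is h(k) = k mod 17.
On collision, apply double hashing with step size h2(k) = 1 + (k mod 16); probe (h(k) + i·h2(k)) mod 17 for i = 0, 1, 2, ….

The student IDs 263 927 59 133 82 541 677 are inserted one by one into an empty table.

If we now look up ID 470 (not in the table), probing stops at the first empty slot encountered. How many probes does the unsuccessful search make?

Insert 263: h=8, slot 8 empty → index 8.
Insert 927: h=9, slot 9 empty → index 9.
Insert 59: h=8, h2=12, slot 8 occupied → index 3.
Insert 133: h=14, slot 14 empty → index 14.
Insert 82: h=14, h2=3, slot 14 occupied → index 0.
Insert 541: h=14, h2=14, slot 14 occupied → index 11.
Insert 677: h=14, h2=6, slots 14,3,9 occupied → index 15.
Table: [82, ., ., 59, ., ., ., ., 263, 927, ., 541, ., ., 133, 677, .]
Lookup 470: h=11, h2=7, probe 11,1 → slot 1 empty, not found.

2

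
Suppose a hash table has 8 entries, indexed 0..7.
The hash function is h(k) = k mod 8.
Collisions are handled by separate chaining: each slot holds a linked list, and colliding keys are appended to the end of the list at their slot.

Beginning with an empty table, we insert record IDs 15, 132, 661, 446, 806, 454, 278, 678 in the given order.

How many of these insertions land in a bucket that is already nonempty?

4

Insert 15: h=7, bucket 7 empty → new chain.
Insert 132: h=4, bucket 4 empty → new chain.
Insert 661: h=5, bucket 5 empty → new chain.
Insert 446: h=6, bucket 6 empty → new chain.
Insert 806: h=6, bucket 6 nonempty → append to chain.
Insert 454: h=6, bucket 6 nonempty → append to chain.
Insert 278: h=6, bucket 6 nonempty → append to chain.
Insert 678: h=6, bucket 6 nonempty → append to chain.
Final buckets:
0: ∅
1: ∅
2: ∅
3: ∅
4: 132
5: 661
6: 446 -> 806 -> 454 -> 278 -> 678
7: 15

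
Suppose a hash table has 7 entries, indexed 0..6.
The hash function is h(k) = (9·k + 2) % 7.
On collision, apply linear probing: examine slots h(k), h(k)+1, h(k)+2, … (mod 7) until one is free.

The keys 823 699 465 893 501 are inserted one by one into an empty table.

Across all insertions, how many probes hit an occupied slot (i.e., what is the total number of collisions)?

823: h=3 → slot 3
699: h=0 → slot 0
465: h=1 → slot 1
893: h=3, probe 3,4 → slot 4
501: h=3, probe 3,4,5 → slot 5
Table: [699, 465, —, 823, 893, 501, —]

3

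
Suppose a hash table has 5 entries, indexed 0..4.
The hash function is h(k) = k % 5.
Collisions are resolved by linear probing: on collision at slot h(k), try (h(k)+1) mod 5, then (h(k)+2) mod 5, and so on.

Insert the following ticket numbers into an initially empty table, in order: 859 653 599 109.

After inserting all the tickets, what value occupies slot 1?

Insert 859: h=4, slot 4 empty → index 4.
Insert 653: h=3, slot 3 empty → index 3.
Insert 599: h=4, slot 4 occupied → index 0.
Insert 109: h=4, slots 4,0 occupied → index 1.
Table: [599, 109, ., 653, 859]

109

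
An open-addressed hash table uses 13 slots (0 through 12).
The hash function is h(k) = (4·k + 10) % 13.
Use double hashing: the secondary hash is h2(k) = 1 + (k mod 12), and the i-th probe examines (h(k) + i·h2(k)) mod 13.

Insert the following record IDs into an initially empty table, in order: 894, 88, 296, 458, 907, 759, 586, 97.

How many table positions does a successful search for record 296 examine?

Insert 894: h=11, slot 11 empty -> index 11.
Insert 88: h=11, h2=5, slot 11 occupied -> index 3.
Insert 296: h=11, h2=9, slot 11 occupied -> index 7.
Insert 458: h=9, slot 9 empty -> index 9.
Insert 907: h=11, h2=8, slot 11 occupied -> index 6.
Insert 759: h=4, slot 4 empty -> index 4.
Insert 586: h=1, slot 1 empty -> index 1.
Insert 97: h=8, slot 8 empty -> index 8.
Table: [∅, 586, ∅, 88, 759, ∅, 907, 296, 97, 458, ∅, 894, ∅]
Lookup 296: h=11, h2=9, probe 11,7 → found at 7.

2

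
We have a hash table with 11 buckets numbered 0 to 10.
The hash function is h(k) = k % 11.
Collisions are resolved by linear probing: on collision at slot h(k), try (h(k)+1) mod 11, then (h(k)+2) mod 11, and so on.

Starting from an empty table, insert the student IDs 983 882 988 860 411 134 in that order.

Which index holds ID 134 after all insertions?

Insert 983: h=4, slot 4 empty → index 4.
Insert 882: h=2, slot 2 empty → index 2.
Insert 988: h=9, slot 9 empty → index 9.
Insert 860: h=2, slot 2 occupied → index 3.
Insert 411: h=4, slot 4 occupied → index 5.
Insert 134: h=2, slots 2,3,4,5 occupied → index 6.
Table: [_, _, 882, 860, 983, 411, 134, _, _, 988, _]

6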